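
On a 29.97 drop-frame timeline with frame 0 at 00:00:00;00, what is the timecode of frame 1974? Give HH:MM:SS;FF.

00:01:05;26

Ten DF minutes hold 17982 frames, so frame 1974 lies in block 0 (frames 0–17981) with 1974 frames into that block.
The block's first minute is 1800 frames and the rest 1798 each; 1974 frames reaches minute 1, so 0 × 18 + 1 × 2 = 2 labels have been skipped so far.
Adding those back, label number 1974 + 2 = 1976 at 30 labels/s is 65 s + 26 f = 0 h 1 min 5 s frame 26, i.e. 00:01:05;26.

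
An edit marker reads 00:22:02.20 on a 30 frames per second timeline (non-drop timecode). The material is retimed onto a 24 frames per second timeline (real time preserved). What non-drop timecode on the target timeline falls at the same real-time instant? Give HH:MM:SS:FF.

Source frame index: (0×3600 + 22×60 + 2) × 30 + 20 = 39680.
Real time: 39680 / (30) = 3968/3 s.
Target frame: (3968/3) × (24) = 31744.
At 24 labels/s: frame 31744 → 00:22:02:16.

00:22:02:16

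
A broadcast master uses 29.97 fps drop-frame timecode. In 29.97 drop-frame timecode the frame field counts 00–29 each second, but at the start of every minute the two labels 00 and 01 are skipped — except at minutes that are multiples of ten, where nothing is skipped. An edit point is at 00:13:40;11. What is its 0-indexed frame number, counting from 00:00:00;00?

24587

Complete 10-minute blocks: 1, each 17982 frames → 17982.
Remaining 3 whole minutes in the current block: 1800 + 2 × 1798 = 5396 frames.
Within the current minute: 40 × 30 + 11 − 2 = 1209 (labels ;00/;01 skipped at this minute). Total = 17982 + 5396 + 1209 = 24587.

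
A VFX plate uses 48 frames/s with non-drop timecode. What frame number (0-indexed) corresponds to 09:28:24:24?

Total seconds to the label: (9 × 3600 + 28 × 60 + 24) = 34104.
Frame index = 34104 × 48 + 24 = 1637016.

frame 1637016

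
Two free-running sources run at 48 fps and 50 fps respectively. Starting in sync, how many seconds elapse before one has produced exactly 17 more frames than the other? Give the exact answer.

8.5 seconds

The gap grows by |50 − 48| = 2 frames per second.
Time for a 17-frame gap: 17 ÷ (2) = 8.5 s.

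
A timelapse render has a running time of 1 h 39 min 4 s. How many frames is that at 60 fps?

356640 frames

1 h 39 min 4 s = 5944 s.
Frames = 5944 × 60 = 356640.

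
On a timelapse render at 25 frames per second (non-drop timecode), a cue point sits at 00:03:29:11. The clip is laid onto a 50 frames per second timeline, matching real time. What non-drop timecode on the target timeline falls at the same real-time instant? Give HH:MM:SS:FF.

00:03:29:22

Source frame index: (0×3600 + 3×60 + 29) × 25 + 11 = 5236.
Real time: 5236 / (25) = 5236/25 s.
Target frame: (5236/25) × (50) = 10472.
At 50 labels/s: frame 10472 → 00:03:29:22.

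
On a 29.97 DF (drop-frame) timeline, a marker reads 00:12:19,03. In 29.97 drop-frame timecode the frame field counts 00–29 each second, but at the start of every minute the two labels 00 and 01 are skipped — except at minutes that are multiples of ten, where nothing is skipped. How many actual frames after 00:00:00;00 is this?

22151

Complete 10-minute blocks: 1, each 17982 frames → 17982.
Remaining 2 whole minutes in the current block: 1800 + 1 × 1798 = 3598 frames.
Within the current minute: 19 × 30 + 3 − 2 = 571 (labels ;00/;01 skipped at this minute). Total = 17982 + 3598 + 571 = 22151.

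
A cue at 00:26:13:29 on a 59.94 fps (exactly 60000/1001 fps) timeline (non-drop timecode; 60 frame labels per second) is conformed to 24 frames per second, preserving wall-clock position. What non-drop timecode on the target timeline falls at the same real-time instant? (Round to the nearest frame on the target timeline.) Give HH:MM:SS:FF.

00:26:15:01

Source frame index: (0×3600 + 26×60 + 13) × 60 + 29 = 94409.
Real time: 94409 / (60000/1001) = 94503409/60000 s.
Target frame: (94503409/60000) × (24) = 94503409/2500 ≈ 37801.364 → 37801.
At 24 labels/s: frame 37801 → 00:26:15:01.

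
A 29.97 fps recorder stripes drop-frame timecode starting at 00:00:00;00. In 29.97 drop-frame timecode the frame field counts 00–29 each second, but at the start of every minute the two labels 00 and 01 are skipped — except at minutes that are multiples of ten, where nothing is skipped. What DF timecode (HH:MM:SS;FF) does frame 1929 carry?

00:01:04;11

Each 10-minute DF block holds 10 × 60 × 30 − 9 × 2 = 17982 frames. 1929 ÷ 17982 → 0 full blocks, remainder 1929.
Within the partial block the first minute is 1800 frames and each further minute 1798, so 1 further minute boundary passed. Total skipped labels = 18 × 0 + 2 × 1 = 2.
Non-drop label index = 1929 + 2 = 1931; at 30 labels/s that is 00:01:04:11, i.e. DF 00:01:04;11.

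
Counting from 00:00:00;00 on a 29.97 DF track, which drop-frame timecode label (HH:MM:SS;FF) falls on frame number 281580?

Ten DF minutes hold 17982 frames, so frame 281580 lies in block 15 (frames 269730–287711) with 11850 frames into that block.
The block's first minute is 1800 frames and the rest 1798 each; 11850 frames reaches minute 6, so 15 × 18 + 6 × 2 = 282 labels have been skipped so far.
Adding those back, label number 281580 + 282 = 281862 at 30 labels/s is 9395 s + 12 f = 2 h 36 min 35 s frame 12, i.e. 02:36:35;12.

02:36:35;12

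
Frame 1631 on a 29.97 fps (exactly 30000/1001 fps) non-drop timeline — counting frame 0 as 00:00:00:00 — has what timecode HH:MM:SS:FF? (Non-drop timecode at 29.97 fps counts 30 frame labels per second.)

1631 ÷ 30 = 54 full seconds, remainder 11 frames.
54 s = 0 h 0 min 54 s.
Timecode: 00:00:54:11.

00:00:54:11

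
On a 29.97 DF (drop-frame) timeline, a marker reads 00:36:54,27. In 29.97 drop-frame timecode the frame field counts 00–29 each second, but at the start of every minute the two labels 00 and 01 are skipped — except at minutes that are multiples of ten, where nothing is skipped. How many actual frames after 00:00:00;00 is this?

Complete 10-minute blocks: 3, each 17982 frames → 53946.
Remaining 6 whole minutes in the current block: 1800 + 5 × 1798 = 10790 frames.
Within the current minute: 54 × 30 + 27 − 2 = 1645 (labels ;00/;01 skipped at this minute). Total = 53946 + 10790 + 1645 = 66381.

66381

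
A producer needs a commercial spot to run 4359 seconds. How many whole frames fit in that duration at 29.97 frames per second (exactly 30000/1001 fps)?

130639 frames

Frames = 4359 × 30000/1001 = 130770000/1001 ≈ 130639.3606.
Complete frames: 130639.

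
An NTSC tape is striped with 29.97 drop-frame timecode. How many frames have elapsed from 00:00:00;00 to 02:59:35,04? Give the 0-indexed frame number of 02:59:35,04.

322930

As if non-drop at 30 labels/s: (2 × 3600 + 59 × 60 + 35) × 30 + 4 = 323254.
Minute boundaries passed: 179; those not divisible by 10: 179 − 17 = 162; dropped labels = 2 × 162 = 324.
Actual frame index = 323254 − 324 = 322930.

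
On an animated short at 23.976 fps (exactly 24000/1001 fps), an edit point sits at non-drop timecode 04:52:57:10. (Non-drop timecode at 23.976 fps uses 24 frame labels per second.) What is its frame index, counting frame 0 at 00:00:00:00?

Total seconds to the label: (4 × 3600 + 52 × 60 + 57) = 17577.
Frame index = 17577 × 24 + 10 = 421858.

421858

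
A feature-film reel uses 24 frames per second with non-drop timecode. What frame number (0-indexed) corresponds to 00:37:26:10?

Total seconds to the label: (0 × 3600 + 37 × 60 + 26) = 2246.
Frame index = 2246 × 24 + 10 = 53914.

frame 53914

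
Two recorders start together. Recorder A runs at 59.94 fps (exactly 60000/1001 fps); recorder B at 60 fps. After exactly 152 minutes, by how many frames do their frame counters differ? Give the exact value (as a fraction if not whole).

152 min = 9120 s.
A emits 60000/1001 × 9120 = 547200000/1001 frames; B emits 60 × 9120 = 547200.
Difference = 547200/1001 frames (≈ 546.6533); B is ahead of A.

547200/1001 frames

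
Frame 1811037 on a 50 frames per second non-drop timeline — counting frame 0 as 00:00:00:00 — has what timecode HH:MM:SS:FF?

1811037 ÷ 50 = 36220 full seconds, remainder 37 frames.
36220 s = 10 h 3 min 40 s.
Timecode: 10:03:40:37.

10:03:40:37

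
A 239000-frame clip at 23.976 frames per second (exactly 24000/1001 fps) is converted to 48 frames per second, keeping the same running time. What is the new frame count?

Target frames = source frames × (target rate / source rate) = 239000 × (48)/(24000/1001) = 239000 × 1001/500 = 478478.

478478 frames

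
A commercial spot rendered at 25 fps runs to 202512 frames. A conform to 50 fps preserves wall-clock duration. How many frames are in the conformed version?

405024 frames

Target frames = source frames × (target rate / source rate) = 202512 × (50)/(25) = 202512 × 2 = 405024.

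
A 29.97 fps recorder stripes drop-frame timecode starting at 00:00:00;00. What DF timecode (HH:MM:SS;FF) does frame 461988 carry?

04:16:55;00

Each 10-minute DF block holds 10 × 60 × 30 − 9 × 2 = 17982 frames. 461988 ÷ 17982 → 25 full blocks, remainder 12438.
Within the partial block the first minute is 1800 frames and each further minute 1798, so 6 further minute boundaries passed. Total skipped labels = 18 × 25 + 2 × 6 = 462.
Non-drop label index = 461988 + 462 = 462450; at 30 labels/s that is 04:16:55:00, i.e. DF 04:16:55;00.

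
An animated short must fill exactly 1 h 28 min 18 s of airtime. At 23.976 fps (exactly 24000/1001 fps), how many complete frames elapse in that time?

127024 frames

1 h 28 min 18 s = 5298 s.
Frames = 5298 × 24000/1001 = 127152000/1001 ≈ 127024.9750.
Complete frames: 127024.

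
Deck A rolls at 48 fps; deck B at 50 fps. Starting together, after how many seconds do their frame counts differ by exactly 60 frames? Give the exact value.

The gap grows by |50 − 48| = 2 frames per second.
Time for a 60-frame gap: 60 ÷ (2) = 30 s.

30 seconds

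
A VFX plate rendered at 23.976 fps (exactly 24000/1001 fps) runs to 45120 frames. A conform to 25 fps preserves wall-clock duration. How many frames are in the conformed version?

Target frames = source frames × (target rate / source rate) = 45120 × (25)/(24000/1001) = 45120 × 1001/960 = 47047.

47047 frames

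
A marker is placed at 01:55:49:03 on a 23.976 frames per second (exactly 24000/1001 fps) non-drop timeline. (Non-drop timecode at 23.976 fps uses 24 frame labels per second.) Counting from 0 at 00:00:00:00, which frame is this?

Total seconds to the label: (1 × 3600 + 55 × 60 + 49) = 6949.
Frame index = 6949 × 24 + 3 = 166779.

166779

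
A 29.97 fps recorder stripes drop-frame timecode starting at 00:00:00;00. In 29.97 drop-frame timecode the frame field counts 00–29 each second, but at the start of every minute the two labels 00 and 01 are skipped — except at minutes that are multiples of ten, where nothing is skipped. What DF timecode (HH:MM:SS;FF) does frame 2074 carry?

00:01:09;06

Ten DF minutes hold 17982 frames, so frame 2074 lies in block 0 (frames 0–17981) with 2074 frames into that block.
The block's first minute is 1800 frames and the rest 1798 each; 2074 frames reaches minute 1, so 0 × 18 + 1 × 2 = 2 labels have been skipped so far.
Adding those back, label number 2074 + 2 = 2076 at 30 labels/s is 69 s + 6 f = 0 h 1 min 9 s frame 6, i.e. 00:01:09;06.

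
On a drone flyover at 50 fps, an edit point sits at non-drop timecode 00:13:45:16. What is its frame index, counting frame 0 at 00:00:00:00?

Total seconds to the label: (0 × 3600 + 13 × 60 + 45) = 825.
Frame index = 825 × 50 + 16 = 41266.

41266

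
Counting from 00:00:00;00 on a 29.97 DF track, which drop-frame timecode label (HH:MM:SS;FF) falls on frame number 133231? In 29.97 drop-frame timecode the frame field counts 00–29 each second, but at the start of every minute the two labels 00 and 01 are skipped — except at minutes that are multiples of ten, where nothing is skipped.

01:14:05;15

Ten DF minutes hold 17982 frames, so frame 133231 lies in block 7 (frames 125874–143855) with 7357 frames into that block.
The block's first minute is 1800 frames and the rest 1798 each; 7357 frames reaches minute 4, so 7 × 18 + 4 × 2 = 134 labels have been skipped so far.
Adding those back, label number 133231 + 134 = 133365 at 30 labels/s is 4445 s + 15 f = 1 h 14 min 5 s frame 15, i.e. 01:14:05;15.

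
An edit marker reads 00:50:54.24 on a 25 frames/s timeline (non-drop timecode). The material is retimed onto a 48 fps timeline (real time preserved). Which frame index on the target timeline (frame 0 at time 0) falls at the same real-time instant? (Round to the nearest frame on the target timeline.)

Source frame index: (0×3600 + 50×60 + 54) × 25 + 24 = 76374.
Real time: 76374 / (25) = 76374/25 s.
Target frame: (76374/25) × (48) = 3665952/25 ≈ 146638.080 → 146638.

frame 146638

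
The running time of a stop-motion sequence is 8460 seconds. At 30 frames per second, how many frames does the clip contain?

Frames = 8460 × 30 = 253800.

253800 frames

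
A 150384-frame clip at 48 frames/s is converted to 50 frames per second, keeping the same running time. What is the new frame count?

Target frames = source frames × (target rate / source rate) = 150384 × (50)/(48) = 150384 × 25/24 = 156650.

156650 frames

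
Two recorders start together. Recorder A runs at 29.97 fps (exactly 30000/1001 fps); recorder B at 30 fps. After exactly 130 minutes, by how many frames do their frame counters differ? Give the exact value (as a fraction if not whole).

130 min = 7800 s.
A emits 30000/1001 × 7800 = 18000000/77 frames; B emits 30 × 7800 = 234000.
Difference = 18000/77 frames (≈ 233.7662); B is ahead of A.

18000/77 frames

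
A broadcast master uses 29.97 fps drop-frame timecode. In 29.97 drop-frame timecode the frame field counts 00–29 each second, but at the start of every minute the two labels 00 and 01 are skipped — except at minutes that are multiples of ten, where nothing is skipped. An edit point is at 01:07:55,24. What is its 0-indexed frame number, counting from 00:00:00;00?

As if non-drop at 30 labels/s: (1 × 3600 + 7 × 60 + 55) × 30 + 24 = 122274.
Minute boundaries passed: 67; those not divisible by 10: 67 − 6 = 61; dropped labels = 2 × 61 = 122.
Actual frame index = 122274 − 122 = 122152.

122152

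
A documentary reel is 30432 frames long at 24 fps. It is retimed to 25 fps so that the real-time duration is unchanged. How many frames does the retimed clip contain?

31700 frames

Target frames = source frames × (target rate / source rate) = 30432 × (25)/(24) = 30432 × 25/24 = 31700.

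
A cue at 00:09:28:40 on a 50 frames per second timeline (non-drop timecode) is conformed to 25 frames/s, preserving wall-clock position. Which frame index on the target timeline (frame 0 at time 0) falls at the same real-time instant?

Source frame index: (0×3600 + 9×60 + 28) × 50 + 40 = 28440.
Real time: 28440 / (50) = 2844/5 s.
Target frame: (2844/5) × (25) = 14220.

frame 14220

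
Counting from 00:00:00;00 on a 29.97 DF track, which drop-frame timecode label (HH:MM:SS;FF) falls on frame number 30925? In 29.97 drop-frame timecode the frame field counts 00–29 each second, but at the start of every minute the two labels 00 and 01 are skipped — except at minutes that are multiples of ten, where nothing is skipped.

Ten DF minutes hold 17982 frames, so frame 30925 lies in block 1 (frames 17982–35963) with 12943 frames into that block.
The block's first minute is 1800 frames and the rest 1798 each; 12943 frames reaches minute 7, so 1 × 18 + 7 × 2 = 32 labels have been skipped so far.
Adding those back, label number 30925 + 32 = 30957 at 30 labels/s is 1031 s + 27 f = 0 h 17 min 11 s frame 27, i.e. 00:17:11;27.

00:17:11;27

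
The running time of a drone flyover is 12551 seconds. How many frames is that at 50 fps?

Frames = 12551 × 50 = 627550.

627550 frames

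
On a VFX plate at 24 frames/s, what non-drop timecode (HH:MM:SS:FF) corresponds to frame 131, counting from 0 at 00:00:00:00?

131 ÷ 24 = 5 full seconds, remainder 11 frames.
5 s = 0 h 0 min 5 s.
Timecode: 00:00:05:11.

00:00:05:11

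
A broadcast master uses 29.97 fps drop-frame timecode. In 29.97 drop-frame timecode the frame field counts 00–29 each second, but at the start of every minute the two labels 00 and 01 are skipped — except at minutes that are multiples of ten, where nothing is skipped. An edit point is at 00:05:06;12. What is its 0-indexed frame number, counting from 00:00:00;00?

Complete 10-minute blocks: 0, each 17982 frames → 0.
Remaining 5 whole minutes in the current block: 1800 + 4 × 1798 = 8992 frames.
Within the current minute: 6 × 30 + 12 − 2 = 190 (labels ;00/;01 skipped at this minute). Total = 0 + 8992 + 190 = 9182.

9182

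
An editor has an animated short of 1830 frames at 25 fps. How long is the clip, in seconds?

Running time = 1830 / (25) = 73.2 s.

73.2 seconds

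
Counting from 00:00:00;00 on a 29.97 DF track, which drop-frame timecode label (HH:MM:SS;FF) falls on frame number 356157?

03:18:03;25

Ten DF minutes hold 17982 frames, so frame 356157 lies in block 19 (frames 341658–359639) with 14499 frames into that block.
The block's first minute is 1800 frames and the rest 1798 each; 14499 frames reaches minute 8, so 19 × 18 + 8 × 2 = 358 labels have been skipped so far.
Adding those back, label number 356157 + 358 = 356515 at 30 labels/s is 11883 s + 25 f = 3 h 18 min 3 s frame 25, i.e. 03:18:03;25.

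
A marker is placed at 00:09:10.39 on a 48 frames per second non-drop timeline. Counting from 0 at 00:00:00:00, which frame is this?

frame 26439

Total seconds to the label: (0 × 3600 + 9 × 60 + 10) = 550.
Frame index = 550 × 48 + 39 = 26439.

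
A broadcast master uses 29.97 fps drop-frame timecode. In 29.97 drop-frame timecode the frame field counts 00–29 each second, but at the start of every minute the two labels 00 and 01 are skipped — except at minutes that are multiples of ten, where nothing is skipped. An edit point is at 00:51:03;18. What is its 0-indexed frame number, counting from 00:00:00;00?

91816

As if non-drop at 30 labels/s: (0 × 3600 + 51 × 60 + 3) × 30 + 18 = 91908.
Minute boundaries passed: 51; those not divisible by 10: 51 − 5 = 46; dropped labels = 2 × 46 = 92.
Actual frame index = 91908 − 92 = 91816.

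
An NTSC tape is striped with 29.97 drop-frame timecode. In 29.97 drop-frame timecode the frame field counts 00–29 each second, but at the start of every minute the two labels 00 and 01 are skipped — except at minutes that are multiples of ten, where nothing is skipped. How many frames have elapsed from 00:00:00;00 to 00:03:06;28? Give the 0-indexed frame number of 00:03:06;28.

Complete 10-minute blocks: 0, each 17982 frames → 0.
Remaining 3 whole minutes in the current block: 1800 + 2 × 1798 = 5396 frames.
Within the current minute: 6 × 30 + 28 − 2 = 206 (labels ;00/;01 skipped at this minute). Total = 0 + 5396 + 206 = 5602.

5602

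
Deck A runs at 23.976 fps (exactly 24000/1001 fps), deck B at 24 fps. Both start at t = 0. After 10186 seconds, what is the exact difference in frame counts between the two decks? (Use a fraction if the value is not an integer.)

22224/91 frames

A emits 24000/1001 × 10186 = 22224000/91 frames; B emits 24 × 10186 = 244464.
Difference = 22224/91 frames (≈ 244.2198); B is ahead of A.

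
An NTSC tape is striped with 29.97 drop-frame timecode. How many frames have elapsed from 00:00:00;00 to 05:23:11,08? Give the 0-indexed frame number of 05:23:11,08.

Complete 10-minute blocks: 32, each 17982 frames → 575424.
Remaining 3 whole minutes in the current block: 1800 + 2 × 1798 = 5396 frames.
Within the current minute: 11 × 30 + 8 − 2 = 336 (labels ;00/;01 skipped at this minute). Total = 575424 + 5396 + 336 = 581156.

581156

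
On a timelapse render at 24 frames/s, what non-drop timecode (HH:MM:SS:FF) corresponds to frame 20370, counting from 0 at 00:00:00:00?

00:14:08:18

20370 ÷ 24 = 848 full seconds, remainder 18 frames.
848 s = 0 h 14 min 8 s.
Timecode: 00:14:08:18.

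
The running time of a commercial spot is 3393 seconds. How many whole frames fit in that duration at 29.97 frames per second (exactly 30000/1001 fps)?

101688 frames

Frames = 3393 × 30000/1001 = 7830000/77 ≈ 101688.3117.
Complete frames: 101688.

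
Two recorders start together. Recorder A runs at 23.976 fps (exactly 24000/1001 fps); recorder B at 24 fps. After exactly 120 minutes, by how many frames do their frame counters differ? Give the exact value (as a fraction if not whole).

172800/1001 frames

120 min = 7200 s.
A emits 24000/1001 × 7200 = 172800000/1001 frames; B emits 24 × 7200 = 172800.
Difference = 172800/1001 frames (≈ 172.6274); B is ahead of A.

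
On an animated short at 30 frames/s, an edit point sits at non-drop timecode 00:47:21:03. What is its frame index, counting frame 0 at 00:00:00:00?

Total seconds to the label: (0 × 3600 + 47 × 60 + 21) = 2841.
Frame index = 2841 × 30 + 3 = 85233.

85233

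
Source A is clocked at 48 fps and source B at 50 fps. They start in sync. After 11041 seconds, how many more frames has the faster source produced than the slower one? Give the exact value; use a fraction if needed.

A emits 48 × 11041 = 529968 frames; B emits 50 × 11041 = 552050.
Difference = 22082 frames; B is ahead of A.

22082 frames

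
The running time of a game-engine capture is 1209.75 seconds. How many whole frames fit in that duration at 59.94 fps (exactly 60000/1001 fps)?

72512 frames

Frames = 1209.75 × 60000/1001 = 72585000/1001 ≈ 72512.4875.
Complete frames: 72512.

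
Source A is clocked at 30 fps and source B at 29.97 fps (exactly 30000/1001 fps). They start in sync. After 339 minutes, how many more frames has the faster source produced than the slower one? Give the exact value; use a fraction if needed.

339 min = 20340 s.
A emits 30 × 20340 = 610200 frames; B emits 30000/1001 × 20340 = 610200000/1001.
Difference = 610200/1001 frames (≈ 609.5904); B is behind A.

610200/1001 frames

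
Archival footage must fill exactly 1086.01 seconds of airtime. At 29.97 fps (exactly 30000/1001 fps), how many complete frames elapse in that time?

32547 frames

Frames = 1086.01 × 30000/1001 = 32580300/1001 ≈ 32547.7522.
Complete frames: 32547.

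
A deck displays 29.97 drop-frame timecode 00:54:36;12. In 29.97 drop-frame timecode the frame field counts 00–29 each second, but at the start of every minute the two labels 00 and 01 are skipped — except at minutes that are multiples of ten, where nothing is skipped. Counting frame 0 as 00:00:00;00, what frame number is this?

98194

Complete 10-minute blocks: 5, each 17982 frames → 89910.
Remaining 4 whole minutes in the current block: 1800 + 3 × 1798 = 7194 frames.
Within the current minute: 36 × 30 + 12 − 2 = 1090 (labels ;00/;01 skipped at this minute). Total = 89910 + 7194 + 1090 = 98194.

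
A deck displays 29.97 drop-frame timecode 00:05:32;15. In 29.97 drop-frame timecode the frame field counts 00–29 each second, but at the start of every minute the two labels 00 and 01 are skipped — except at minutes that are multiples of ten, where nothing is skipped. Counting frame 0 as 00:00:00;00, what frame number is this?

9965

As if non-drop at 30 labels/s: (0 × 3600 + 5 × 60 + 32) × 30 + 15 = 9975.
Minute boundaries passed: 5; those not divisible by 10: 5 − 0 = 5; dropped labels = 2 × 5 = 10.
Actual frame index = 9975 − 10 = 9965.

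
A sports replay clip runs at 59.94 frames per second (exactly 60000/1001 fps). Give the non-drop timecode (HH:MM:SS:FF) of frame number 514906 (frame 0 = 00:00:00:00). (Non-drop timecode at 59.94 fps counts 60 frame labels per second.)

514906 ÷ 60 = 8581 full seconds, remainder 46 frames.
8581 s = 2 h 23 min 1 s.
Timecode: 02:23:01:46.

02:23:01:46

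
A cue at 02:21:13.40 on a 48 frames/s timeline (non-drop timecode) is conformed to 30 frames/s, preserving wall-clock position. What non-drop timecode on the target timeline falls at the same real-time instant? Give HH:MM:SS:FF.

02:21:13:25

Source frame index: (2×3600 + 21×60 + 13) × 48 + 40 = 406744.
Real time: 406744 / (48) = 50843/6 s.
Target frame: (50843/6) × (30) = 254215.
At 30 labels/s: frame 254215 → 02:21:13:25.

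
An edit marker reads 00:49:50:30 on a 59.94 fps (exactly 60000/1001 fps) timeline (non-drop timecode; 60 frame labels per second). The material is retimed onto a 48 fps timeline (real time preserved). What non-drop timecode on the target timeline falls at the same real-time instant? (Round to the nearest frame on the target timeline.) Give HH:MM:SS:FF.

00:49:53:24

Source frame index: (0×3600 + 49×60 + 50) × 60 + 30 = 179430.
Real time: 179430 / (60000/1001) = 5986981/2000 s.
Target frame: (5986981/2000) × (48) = 17960943/125 ≈ 143687.544 → 143688.
At 48 labels/s: frame 143688 → 00:49:53:24.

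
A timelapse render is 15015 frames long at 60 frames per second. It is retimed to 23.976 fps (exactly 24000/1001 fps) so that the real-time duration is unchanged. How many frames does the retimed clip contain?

6000 frames

Target frames = source frames × (target rate / source rate) = 15015 × (24000/1001)/(60) = 15015 × 400/1001 = 6000.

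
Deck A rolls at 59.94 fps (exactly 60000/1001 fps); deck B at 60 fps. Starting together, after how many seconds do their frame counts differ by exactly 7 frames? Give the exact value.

7007/60 seconds

The gap grows by |60 − 60000/1001| = 60/1001 frames per second.
Time for a 7-frame gap: 7 ÷ (60/1001) = 7007/60 s.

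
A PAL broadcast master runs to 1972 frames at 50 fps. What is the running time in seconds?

39.44 seconds

Running time = 1972 / (50) = 39.44 s.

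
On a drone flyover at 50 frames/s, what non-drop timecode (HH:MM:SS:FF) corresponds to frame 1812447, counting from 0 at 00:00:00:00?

1812447 ÷ 50 = 36248 full seconds, remainder 47 frames.
36248 s = 10 h 4 min 8 s.
Timecode: 10:04:08:47.

10:04:08:47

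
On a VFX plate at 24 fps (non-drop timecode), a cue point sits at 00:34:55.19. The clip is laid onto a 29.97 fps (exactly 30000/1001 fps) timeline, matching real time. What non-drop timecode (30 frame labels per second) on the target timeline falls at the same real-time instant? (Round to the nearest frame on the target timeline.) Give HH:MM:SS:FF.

00:34:53:21

Source frame index: (0×3600 + 34×60 + 55) × 24 + 19 = 50299.
Real time: 50299 / (24) = 50299/24 s.
Target frame: (50299/24) × (30000/1001) = 62873750/1001 ≈ 62810.939 → 62811.
At 30 labels/s: frame 62811 → 00:34:53:21.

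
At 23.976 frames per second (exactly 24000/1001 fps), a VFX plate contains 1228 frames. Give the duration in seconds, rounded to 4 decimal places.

Running time = 1228 × 1001/24000 = 307307/6000 s ≈ 51.2178 s.

51.2178 seconds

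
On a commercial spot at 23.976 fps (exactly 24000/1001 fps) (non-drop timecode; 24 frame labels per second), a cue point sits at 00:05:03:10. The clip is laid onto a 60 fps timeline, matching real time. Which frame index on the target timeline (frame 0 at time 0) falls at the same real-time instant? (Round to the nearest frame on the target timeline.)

frame 18223

Source frame index: (0×3600 + 5×60 + 3) × 24 + 10 = 7282.
Real time: 7282 / (24000/1001) = 3644641/12000 s.
Target frame: (3644641/12000) × (60) = 3644641/200 ≈ 18223.205 → 18223.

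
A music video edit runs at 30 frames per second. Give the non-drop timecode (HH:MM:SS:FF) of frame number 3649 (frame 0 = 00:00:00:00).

3649 ÷ 30 = 121 full seconds, remainder 19 frames.
121 s = 0 h 2 min 1 s.
Timecode: 00:02:01:19.

00:02:01:19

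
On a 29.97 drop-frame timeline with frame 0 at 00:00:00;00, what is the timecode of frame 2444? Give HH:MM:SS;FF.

00:01:21;16

Each 10-minute DF block holds 10 × 60 × 30 − 9 × 2 = 17982 frames. 2444 ÷ 17982 → 0 full blocks, remainder 2444.
Within the partial block the first minute is 1800 frames and each further minute 1798, so 1 further minute boundary passed. Total skipped labels = 18 × 0 + 2 × 1 = 2.
Non-drop label index = 2444 + 2 = 2446; at 30 labels/s that is 00:01:21:16, i.e. DF 00:01:21;16.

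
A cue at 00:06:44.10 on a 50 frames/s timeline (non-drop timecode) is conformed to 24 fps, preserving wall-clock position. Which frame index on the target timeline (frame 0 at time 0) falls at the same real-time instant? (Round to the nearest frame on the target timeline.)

Source frame index: (0×3600 + 6×60 + 44) × 50 + 10 = 20210.
Real time: 20210 / (50) = 2021/5 s.
Target frame: (2021/5) × (24) = 48504/5 ≈ 9700.800 → 9701.

frame 9701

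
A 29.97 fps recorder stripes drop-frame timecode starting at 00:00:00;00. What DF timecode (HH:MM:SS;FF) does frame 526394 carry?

04:52:44;00

Ten DF minutes hold 17982 frames, so frame 526394 lies in block 29 (frames 521478–539459) with 4916 frames into that block.
The block's first minute is 1800 frames and the rest 1798 each; 4916 frames reaches minute 2, so 29 × 18 + 2 × 2 = 526 labels have been skipped so far.
Adding those back, label number 526394 + 526 = 526920 at 30 labels/s is 17564 s + 0 f = 4 h 52 min 44 s frame 0, i.e. 04:52:44;00.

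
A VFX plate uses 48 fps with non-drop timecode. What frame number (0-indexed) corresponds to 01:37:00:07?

Total seconds to the label: (1 × 3600 + 37 × 60 + 0) = 5820.
Frame index = 5820 × 48 + 7 = 279367.

frame 279367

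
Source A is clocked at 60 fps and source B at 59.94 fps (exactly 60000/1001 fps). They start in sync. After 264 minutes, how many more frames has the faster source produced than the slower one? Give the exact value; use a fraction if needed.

264 min = 15840 s.
A emits 60 × 15840 = 950400 frames; B emits 60000/1001 × 15840 = 86400000/91.
Difference = 86400/91 frames (≈ 949.4505); B is behind A.

86400/91 frames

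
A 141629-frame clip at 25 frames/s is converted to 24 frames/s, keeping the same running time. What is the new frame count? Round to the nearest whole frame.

Frames at target rate = 141629 × (24) / (25) = 3399096/25 ≈ 135963.840.
Nearest whole frame: 135964.

135964 frames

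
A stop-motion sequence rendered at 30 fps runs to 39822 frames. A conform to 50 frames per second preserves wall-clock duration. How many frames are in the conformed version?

66370 frames

Target frames = source frames × (target rate / source rate) = 39822 × (50)/(30) = 39822 × 5/3 = 66370.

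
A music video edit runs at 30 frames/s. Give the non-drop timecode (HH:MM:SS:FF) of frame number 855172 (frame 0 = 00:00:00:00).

855172 ÷ 30 = 28505 full seconds, remainder 22 frames.
28505 s = 7 h 55 min 5 s.
Timecode: 07:55:05:22.

07:55:05:22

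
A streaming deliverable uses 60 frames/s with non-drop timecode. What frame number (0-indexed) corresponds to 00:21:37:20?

Total seconds to the label: (0 × 3600 + 21 × 60 + 37) = 1297.
Frame index = 1297 × 60 + 20 = 77840.

77840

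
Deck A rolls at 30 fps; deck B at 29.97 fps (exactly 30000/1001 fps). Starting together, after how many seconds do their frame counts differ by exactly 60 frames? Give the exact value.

2002 seconds

The gap grows by |30000/1001 − 30| = 30/1001 frames per second.
Time for a 60-frame gap: 60 ÷ (30/1001) = 2002 s.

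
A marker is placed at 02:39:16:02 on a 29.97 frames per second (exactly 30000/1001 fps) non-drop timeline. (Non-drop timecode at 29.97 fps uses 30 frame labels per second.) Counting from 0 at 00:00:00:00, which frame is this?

frame 286682

Total seconds to the label: (2 × 3600 + 39 × 60 + 16) = 9556.
Frame index = 9556 × 30 + 2 = 286682.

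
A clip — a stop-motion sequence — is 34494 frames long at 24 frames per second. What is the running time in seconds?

Running time = 34494 / (24) = 1437.25 s.

1437.25 seconds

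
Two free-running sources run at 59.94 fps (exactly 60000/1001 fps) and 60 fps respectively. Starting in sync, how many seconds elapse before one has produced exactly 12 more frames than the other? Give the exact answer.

200.2 seconds

The gap grows by |60 − 60000/1001| = 60/1001 frames per second.
Time for a 12-frame gap: 12 ÷ (60/1001) = 200.2 s.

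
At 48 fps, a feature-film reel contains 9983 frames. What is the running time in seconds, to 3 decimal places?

Running time = 9983 × 1/48 = 9983/48 s ≈ 207.979 s.

207.979 seconds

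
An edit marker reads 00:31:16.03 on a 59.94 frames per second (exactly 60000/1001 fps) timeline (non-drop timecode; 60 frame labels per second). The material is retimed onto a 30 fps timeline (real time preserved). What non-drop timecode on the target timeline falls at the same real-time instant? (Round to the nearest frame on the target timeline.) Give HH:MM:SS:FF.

00:31:17:28

Source frame index: (0×3600 + 31×60 + 16) × 60 + 3 = 112563.
Real time: 112563 / (60000/1001) = 37558521/20000 s.
Target frame: (37558521/20000) × (30) = 112675563/2000 ≈ 56337.781 → 56338.
At 30 labels/s: frame 56338 → 00:31:17:28.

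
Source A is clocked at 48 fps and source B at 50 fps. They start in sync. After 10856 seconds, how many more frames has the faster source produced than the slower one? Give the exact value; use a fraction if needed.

21712 frames

A emits 48 × 10856 = 521088 frames; B emits 50 × 10856 = 542800.
Difference = 21712 frames; B is ahead of A.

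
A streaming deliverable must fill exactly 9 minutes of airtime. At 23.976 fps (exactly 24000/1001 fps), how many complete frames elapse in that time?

9 min = 540 s.
Frames = 540 × 24000/1001 = 12960000/1001 ≈ 12947.0529.
Complete frames: 12947.

12947 frames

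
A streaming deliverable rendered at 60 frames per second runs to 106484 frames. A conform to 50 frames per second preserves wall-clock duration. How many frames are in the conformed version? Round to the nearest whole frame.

Frames at target rate = 106484 × (50) / (60) = 266210/3 ≈ 88736.667.
Nearest whole frame: 88737.

88737 frames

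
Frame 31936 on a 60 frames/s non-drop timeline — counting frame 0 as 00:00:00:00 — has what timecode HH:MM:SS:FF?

00:08:52:16

31936 ÷ 60 = 532 full seconds, remainder 16 frames.
532 s = 0 h 8 min 52 s.
Timecode: 00:08:52:16.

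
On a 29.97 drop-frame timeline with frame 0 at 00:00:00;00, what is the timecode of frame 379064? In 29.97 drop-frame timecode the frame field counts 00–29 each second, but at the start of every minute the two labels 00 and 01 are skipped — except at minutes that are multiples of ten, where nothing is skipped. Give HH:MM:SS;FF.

Ten DF minutes hold 17982 frames, so frame 379064 lies in block 21 (frames 377622–395603) with 1442 frames into that block.
The block's first minute is 1800 frames and the rest 1798 each; 1442 frames reaches minute 0, so 21 × 18 + 0 × 2 = 378 labels have been skipped so far.
Adding those back, label number 379064 + 378 = 379442 at 30 labels/s is 12648 s + 2 f = 3 h 30 min 48 s frame 2, i.e. 03:30:48;02.

03:30:48;02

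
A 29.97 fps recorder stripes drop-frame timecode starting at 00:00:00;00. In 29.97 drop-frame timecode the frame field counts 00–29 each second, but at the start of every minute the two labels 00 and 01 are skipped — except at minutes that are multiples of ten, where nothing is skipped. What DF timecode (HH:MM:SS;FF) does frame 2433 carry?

00:01:21;05

Each 10-minute DF block holds 10 × 60 × 30 − 9 × 2 = 17982 frames. 2433 ÷ 17982 → 0 full blocks, remainder 2433.
Within the partial block the first minute is 1800 frames and each further minute 1798, so 1 further minute boundary passed. Total skipped labels = 18 × 0 + 2 × 1 = 2.
Non-drop label index = 2433 + 2 = 2435; at 30 labels/s that is 00:01:21:05, i.e. DF 00:01:21;05.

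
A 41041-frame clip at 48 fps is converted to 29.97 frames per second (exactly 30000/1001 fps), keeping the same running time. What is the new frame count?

25625 frames

Target frames = source frames × (target rate / source rate) = 41041 × (30000/1001)/(48) = 41041 × 625/1001 = 25625.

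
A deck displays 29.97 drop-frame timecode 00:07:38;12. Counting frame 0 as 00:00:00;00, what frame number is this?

13738

Complete 10-minute blocks: 0, each 17982 frames → 0.
Remaining 7 whole minutes in the current block: 1800 + 6 × 1798 = 12588 frames.
Within the current minute: 38 × 30 + 12 − 2 = 1150 (labels ;00/;01 skipped at this minute). Total = 0 + 12588 + 1150 = 13738.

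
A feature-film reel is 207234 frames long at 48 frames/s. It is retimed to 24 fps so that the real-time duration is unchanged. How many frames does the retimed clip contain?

103617 frames

Target frames = source frames × (target rate / source rate) = 207234 × (24)/(48) = 207234 × 1/2 = 103617.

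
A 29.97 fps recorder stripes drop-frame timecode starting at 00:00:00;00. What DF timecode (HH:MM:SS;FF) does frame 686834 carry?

06:21:57;10

Each 10-minute DF block holds 10 × 60 × 30 − 9 × 2 = 17982 frames. 686834 ÷ 17982 → 38 full blocks, remainder 3518.
Within the partial block the first minute is 1800 frames and each further minute 1798, so 1 further minute boundary passed. Total skipped labels = 18 × 38 + 2 × 1 = 686.
Non-drop label index = 686834 + 686 = 687520; at 30 labels/s that is 06:21:57:10, i.e. DF 06:21:57;10.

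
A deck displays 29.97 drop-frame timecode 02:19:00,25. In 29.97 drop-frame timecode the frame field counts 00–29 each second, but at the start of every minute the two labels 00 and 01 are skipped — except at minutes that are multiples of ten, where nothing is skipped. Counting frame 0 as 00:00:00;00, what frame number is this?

As if non-drop at 30 labels/s: (2 × 3600 + 19 × 60 + 0) × 30 + 25 = 250225.
Minute boundaries passed: 139; those not divisible by 10: 139 − 13 = 126; dropped labels = 2 × 126 = 252.
Actual frame index = 250225 − 252 = 249973.

249973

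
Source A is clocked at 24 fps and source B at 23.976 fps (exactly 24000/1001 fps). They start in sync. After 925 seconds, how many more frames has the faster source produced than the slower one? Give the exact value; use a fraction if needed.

A emits 24 × 925 = 22200 frames; B emits 24000/1001 × 925 = 22200000/1001.
Difference = 22200/1001 frames (≈ 22.1778); B is behind A.

22200/1001 frames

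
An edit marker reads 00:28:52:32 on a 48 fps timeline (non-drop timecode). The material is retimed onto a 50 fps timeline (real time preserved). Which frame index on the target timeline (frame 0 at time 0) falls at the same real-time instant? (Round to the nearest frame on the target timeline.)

Source frame index: (0×3600 + 28×60 + 52) × 48 + 32 = 83168.
Real time: 83168 / (48) = 5198/3 s.
Target frame: (5198/3) × (50) = 259900/3 ≈ 86633.333 → 86633.

frame 86633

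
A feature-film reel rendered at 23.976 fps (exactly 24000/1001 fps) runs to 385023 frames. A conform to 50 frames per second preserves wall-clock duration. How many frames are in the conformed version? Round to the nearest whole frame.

Frames at target rate = 385023 × (50) / (24000/1001) = 128469341/160 ≈ 802933.381.
Nearest whole frame: 802933.

802933 frames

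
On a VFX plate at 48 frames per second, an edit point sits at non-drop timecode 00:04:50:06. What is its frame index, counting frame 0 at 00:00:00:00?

Total seconds to the label: (0 × 3600 + 4 × 60 + 50) = 290.
Frame index = 290 × 48 + 6 = 13926.

frame 13926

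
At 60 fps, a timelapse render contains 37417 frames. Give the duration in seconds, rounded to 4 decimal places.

Running time = 37417 × 1/60 = 37417/60 s ≈ 623.6167 s.

623.6167 seconds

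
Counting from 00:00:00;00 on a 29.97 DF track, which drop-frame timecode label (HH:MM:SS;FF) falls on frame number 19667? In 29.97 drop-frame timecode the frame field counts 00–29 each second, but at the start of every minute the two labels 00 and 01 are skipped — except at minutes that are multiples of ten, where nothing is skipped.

00:10:56;05

Each 10-minute DF block holds 10 × 60 × 30 − 9 × 2 = 17982 frames. 19667 ÷ 17982 → 1 full block, remainder 1685.
Within the partial block the first minute is 1800 frames and each further minute 1798, so 0 further minute boundaries passed. Total skipped labels = 18 × 1 + 2 × 0 = 18.
Non-drop label index = 19667 + 18 = 19685; at 30 labels/s that is 00:10:56:05, i.e. DF 00:10:56;05.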